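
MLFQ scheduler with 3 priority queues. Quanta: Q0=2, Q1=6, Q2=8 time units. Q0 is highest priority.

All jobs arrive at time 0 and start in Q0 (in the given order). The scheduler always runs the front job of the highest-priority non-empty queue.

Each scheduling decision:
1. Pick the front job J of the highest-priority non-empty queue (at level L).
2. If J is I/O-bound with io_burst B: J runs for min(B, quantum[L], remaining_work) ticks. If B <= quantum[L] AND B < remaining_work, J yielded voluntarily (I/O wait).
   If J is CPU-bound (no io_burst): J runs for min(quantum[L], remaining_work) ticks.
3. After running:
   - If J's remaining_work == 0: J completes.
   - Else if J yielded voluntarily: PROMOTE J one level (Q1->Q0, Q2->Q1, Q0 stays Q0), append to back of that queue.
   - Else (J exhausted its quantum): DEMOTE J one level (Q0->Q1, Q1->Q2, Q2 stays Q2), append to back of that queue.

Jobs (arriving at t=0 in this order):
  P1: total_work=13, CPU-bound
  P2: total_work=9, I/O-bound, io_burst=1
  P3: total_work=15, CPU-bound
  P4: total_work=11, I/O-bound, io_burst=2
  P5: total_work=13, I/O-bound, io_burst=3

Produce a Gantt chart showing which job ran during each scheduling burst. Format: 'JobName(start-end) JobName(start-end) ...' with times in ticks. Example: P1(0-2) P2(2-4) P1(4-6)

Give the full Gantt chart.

t=0-2: P1@Q0 runs 2, rem=11, quantum used, demote→Q1. Q0=[P2,P3,P4,P5] Q1=[P1] Q2=[]
t=2-3: P2@Q0 runs 1, rem=8, I/O yield, promote→Q0. Q0=[P3,P4,P5,P2] Q1=[P1] Q2=[]
t=3-5: P3@Q0 runs 2, rem=13, quantum used, demote→Q1. Q0=[P4,P5,P2] Q1=[P1,P3] Q2=[]
t=5-7: P4@Q0 runs 2, rem=9, I/O yield, promote→Q0. Q0=[P5,P2,P4] Q1=[P1,P3] Q2=[]
t=7-9: P5@Q0 runs 2, rem=11, quantum used, demote→Q1. Q0=[P2,P4] Q1=[P1,P3,P5] Q2=[]
t=9-10: P2@Q0 runs 1, rem=7, I/O yield, promote→Q0. Q0=[P4,P2] Q1=[P1,P3,P5] Q2=[]
t=10-12: P4@Q0 runs 2, rem=7, I/O yield, promote→Q0. Q0=[P2,P4] Q1=[P1,P3,P5] Q2=[]
t=12-13: P2@Q0 runs 1, rem=6, I/O yield, promote→Q0. Q0=[P4,P2] Q1=[P1,P3,P5] Q2=[]
t=13-15: P4@Q0 runs 2, rem=5, I/O yield, promote→Q0. Q0=[P2,P4] Q1=[P1,P3,P5] Q2=[]
t=15-16: P2@Q0 runs 1, rem=5, I/O yield, promote→Q0. Q0=[P4,P2] Q1=[P1,P3,P5] Q2=[]
t=16-18: P4@Q0 runs 2, rem=3, I/O yield, promote→Q0. Q0=[P2,P4] Q1=[P1,P3,P5] Q2=[]
t=18-19: P2@Q0 runs 1, rem=4, I/O yield, promote→Q0. Q0=[P4,P2] Q1=[P1,P3,P5] Q2=[]
t=19-21: P4@Q0 runs 2, rem=1, I/O yield, promote→Q0. Q0=[P2,P4] Q1=[P1,P3,P5] Q2=[]
t=21-22: P2@Q0 runs 1, rem=3, I/O yield, promote→Q0. Q0=[P4,P2] Q1=[P1,P3,P5] Q2=[]
t=22-23: P4@Q0 runs 1, rem=0, completes. Q0=[P2] Q1=[P1,P3,P5] Q2=[]
t=23-24: P2@Q0 runs 1, rem=2, I/O yield, promote→Q0. Q0=[P2] Q1=[P1,P3,P5] Q2=[]
t=24-25: P2@Q0 runs 1, rem=1, I/O yield, promote→Q0. Q0=[P2] Q1=[P1,P3,P5] Q2=[]
t=25-26: P2@Q0 runs 1, rem=0, completes. Q0=[] Q1=[P1,P3,P5] Q2=[]
t=26-32: P1@Q1 runs 6, rem=5, quantum used, demote→Q2. Q0=[] Q1=[P3,P5] Q2=[P1]
t=32-38: P3@Q1 runs 6, rem=7, quantum used, demote→Q2. Q0=[] Q1=[P5] Q2=[P1,P3]
t=38-41: P5@Q1 runs 3, rem=8, I/O yield, promote→Q0. Q0=[P5] Q1=[] Q2=[P1,P3]
t=41-43: P5@Q0 runs 2, rem=6, quantum used, demote→Q1. Q0=[] Q1=[P5] Q2=[P1,P3]
t=43-46: P5@Q1 runs 3, rem=3, I/O yield, promote→Q0. Q0=[P5] Q1=[] Q2=[P1,P3]
t=46-48: P5@Q0 runs 2, rem=1, quantum used, demote→Q1. Q0=[] Q1=[P5] Q2=[P1,P3]
t=48-49: P5@Q1 runs 1, rem=0, completes. Q0=[] Q1=[] Q2=[P1,P3]
t=49-54: P1@Q2 runs 5, rem=0, completes. Q0=[] Q1=[] Q2=[P3]
t=54-61: P3@Q2 runs 7, rem=0, completes. Q0=[] Q1=[] Q2=[]

Answer: P1(0-2) P2(2-3) P3(3-5) P4(5-7) P5(7-9) P2(9-10) P4(10-12) P2(12-13) P4(13-15) P2(15-16) P4(16-18) P2(18-19) P4(19-21) P2(21-22) P4(22-23) P2(23-24) P2(24-25) P2(25-26) P1(26-32) P3(32-38) P5(38-41) P5(41-43) P5(43-46) P5(46-48) P5(48-49) P1(49-54) P3(54-61)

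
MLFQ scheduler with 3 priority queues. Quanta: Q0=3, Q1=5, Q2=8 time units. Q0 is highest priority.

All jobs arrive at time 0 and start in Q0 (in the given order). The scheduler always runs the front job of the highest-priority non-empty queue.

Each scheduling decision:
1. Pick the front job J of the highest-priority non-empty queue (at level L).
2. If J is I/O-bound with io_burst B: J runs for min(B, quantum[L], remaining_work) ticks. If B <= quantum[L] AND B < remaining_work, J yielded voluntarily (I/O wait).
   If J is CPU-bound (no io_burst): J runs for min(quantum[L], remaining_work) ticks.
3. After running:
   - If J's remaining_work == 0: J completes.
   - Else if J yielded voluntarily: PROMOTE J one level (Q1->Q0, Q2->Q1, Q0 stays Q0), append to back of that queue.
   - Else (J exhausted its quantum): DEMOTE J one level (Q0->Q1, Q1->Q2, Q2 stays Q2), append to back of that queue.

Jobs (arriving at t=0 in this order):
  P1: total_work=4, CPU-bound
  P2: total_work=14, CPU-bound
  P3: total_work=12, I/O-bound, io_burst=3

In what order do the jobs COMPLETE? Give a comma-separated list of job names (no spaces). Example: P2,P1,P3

Answer: P3,P1,P2

Derivation:
t=0-3: P1@Q0 runs 3, rem=1, quantum used, demote→Q1. Q0=[P2,P3] Q1=[P1] Q2=[]
t=3-6: P2@Q0 runs 3, rem=11, quantum used, demote→Q1. Q0=[P3] Q1=[P1,P2] Q2=[]
t=6-9: P3@Q0 runs 3, rem=9, I/O yield, promote→Q0. Q0=[P3] Q1=[P1,P2] Q2=[]
t=9-12: P3@Q0 runs 3, rem=6, I/O yield, promote→Q0. Q0=[P3] Q1=[P1,P2] Q2=[]
t=12-15: P3@Q0 runs 3, rem=3, I/O yield, promote→Q0. Q0=[P3] Q1=[P1,P2] Q2=[]
t=15-18: P3@Q0 runs 3, rem=0, completes. Q0=[] Q1=[P1,P2] Q2=[]
t=18-19: P1@Q1 runs 1, rem=0, completes. Q0=[] Q1=[P2] Q2=[]
t=19-24: P2@Q1 runs 5, rem=6, quantum used, demote→Q2. Q0=[] Q1=[] Q2=[P2]
t=24-30: P2@Q2 runs 6, rem=0, completes. Q0=[] Q1=[] Q2=[]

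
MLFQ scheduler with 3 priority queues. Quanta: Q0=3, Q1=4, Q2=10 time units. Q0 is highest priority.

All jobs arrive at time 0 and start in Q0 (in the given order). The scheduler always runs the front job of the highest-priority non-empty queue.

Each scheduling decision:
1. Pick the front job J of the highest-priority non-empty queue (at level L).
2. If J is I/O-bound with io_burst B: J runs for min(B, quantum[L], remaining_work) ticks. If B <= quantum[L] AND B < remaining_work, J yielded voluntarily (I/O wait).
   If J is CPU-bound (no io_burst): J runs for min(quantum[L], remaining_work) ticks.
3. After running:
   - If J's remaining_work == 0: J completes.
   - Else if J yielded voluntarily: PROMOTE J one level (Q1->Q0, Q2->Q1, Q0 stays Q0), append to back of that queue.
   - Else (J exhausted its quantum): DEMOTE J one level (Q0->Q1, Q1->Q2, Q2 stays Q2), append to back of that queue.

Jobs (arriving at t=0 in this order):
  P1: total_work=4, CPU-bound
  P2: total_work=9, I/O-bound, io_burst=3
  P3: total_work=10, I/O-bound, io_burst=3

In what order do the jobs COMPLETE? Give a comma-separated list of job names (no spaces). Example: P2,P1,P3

Answer: P2,P3,P1

Derivation:
t=0-3: P1@Q0 runs 3, rem=1, quantum used, demote→Q1. Q0=[P2,P3] Q1=[P1] Q2=[]
t=3-6: P2@Q0 runs 3, rem=6, I/O yield, promote→Q0. Q0=[P3,P2] Q1=[P1] Q2=[]
t=6-9: P3@Q0 runs 3, rem=7, I/O yield, promote→Q0. Q0=[P2,P3] Q1=[P1] Q2=[]
t=9-12: P2@Q0 runs 3, rem=3, I/O yield, promote→Q0. Q0=[P3,P2] Q1=[P1] Q2=[]
t=12-15: P3@Q0 runs 3, rem=4, I/O yield, promote→Q0. Q0=[P2,P3] Q1=[P1] Q2=[]
t=15-18: P2@Q0 runs 3, rem=0, completes. Q0=[P3] Q1=[P1] Q2=[]
t=18-21: P3@Q0 runs 3, rem=1, I/O yield, promote→Q0. Q0=[P3] Q1=[P1] Q2=[]
t=21-22: P3@Q0 runs 1, rem=0, completes. Q0=[] Q1=[P1] Q2=[]
t=22-23: P1@Q1 runs 1, rem=0, completes. Q0=[] Q1=[] Q2=[]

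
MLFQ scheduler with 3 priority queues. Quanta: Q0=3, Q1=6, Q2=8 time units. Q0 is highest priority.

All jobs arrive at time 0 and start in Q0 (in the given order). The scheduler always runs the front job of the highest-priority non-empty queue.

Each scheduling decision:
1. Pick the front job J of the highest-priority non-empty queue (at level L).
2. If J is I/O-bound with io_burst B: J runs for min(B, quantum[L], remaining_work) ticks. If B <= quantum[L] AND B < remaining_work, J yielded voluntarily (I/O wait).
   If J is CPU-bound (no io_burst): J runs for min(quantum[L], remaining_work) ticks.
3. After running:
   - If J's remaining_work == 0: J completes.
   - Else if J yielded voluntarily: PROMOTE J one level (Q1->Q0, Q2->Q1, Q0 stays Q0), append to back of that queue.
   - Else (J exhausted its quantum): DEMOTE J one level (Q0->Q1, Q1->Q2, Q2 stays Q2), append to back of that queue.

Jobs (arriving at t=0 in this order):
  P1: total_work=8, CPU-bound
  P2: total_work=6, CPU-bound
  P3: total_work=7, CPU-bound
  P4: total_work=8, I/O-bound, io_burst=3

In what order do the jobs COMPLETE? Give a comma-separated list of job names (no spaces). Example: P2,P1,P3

t=0-3: P1@Q0 runs 3, rem=5, quantum used, demote→Q1. Q0=[P2,P3,P4] Q1=[P1] Q2=[]
t=3-6: P2@Q0 runs 3, rem=3, quantum used, demote→Q1. Q0=[P3,P4] Q1=[P1,P2] Q2=[]
t=6-9: P3@Q0 runs 3, rem=4, quantum used, demote→Q1. Q0=[P4] Q1=[P1,P2,P3] Q2=[]
t=9-12: P4@Q0 runs 3, rem=5, I/O yield, promote→Q0. Q0=[P4] Q1=[P1,P2,P3] Q2=[]
t=12-15: P4@Q0 runs 3, rem=2, I/O yield, promote→Q0. Q0=[P4] Q1=[P1,P2,P3] Q2=[]
t=15-17: P4@Q0 runs 2, rem=0, completes. Q0=[] Q1=[P1,P2,P3] Q2=[]
t=17-22: P1@Q1 runs 5, rem=0, completes. Q0=[] Q1=[P2,P3] Q2=[]
t=22-25: P2@Q1 runs 3, rem=0, completes. Q0=[] Q1=[P3] Q2=[]
t=25-29: P3@Q1 runs 4, rem=0, completes. Q0=[] Q1=[] Q2=[]

Answer: P4,P1,P2,P3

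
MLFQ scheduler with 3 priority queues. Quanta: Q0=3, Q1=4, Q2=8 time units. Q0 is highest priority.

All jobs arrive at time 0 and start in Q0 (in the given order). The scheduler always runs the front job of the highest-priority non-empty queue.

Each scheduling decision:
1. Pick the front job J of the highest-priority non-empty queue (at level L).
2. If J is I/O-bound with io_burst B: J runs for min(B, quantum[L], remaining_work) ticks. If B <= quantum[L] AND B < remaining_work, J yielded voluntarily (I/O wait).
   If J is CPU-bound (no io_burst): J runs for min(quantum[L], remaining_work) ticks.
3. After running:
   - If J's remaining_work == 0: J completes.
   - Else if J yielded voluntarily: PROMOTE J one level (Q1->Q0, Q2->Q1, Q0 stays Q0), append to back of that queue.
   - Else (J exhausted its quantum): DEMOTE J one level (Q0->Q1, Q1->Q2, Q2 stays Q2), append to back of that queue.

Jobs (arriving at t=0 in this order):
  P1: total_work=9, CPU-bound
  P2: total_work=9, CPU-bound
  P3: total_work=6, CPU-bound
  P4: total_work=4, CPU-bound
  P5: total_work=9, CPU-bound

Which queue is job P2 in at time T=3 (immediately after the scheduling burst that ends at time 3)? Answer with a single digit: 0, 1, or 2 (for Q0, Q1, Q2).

Answer: 0

Derivation:
t=0-3: P1@Q0 runs 3, rem=6, quantum used, demote→Q1. Q0=[P2,P3,P4,P5] Q1=[P1] Q2=[]
t=3-6: P2@Q0 runs 3, rem=6, quantum used, demote→Q1. Q0=[P3,P4,P5] Q1=[P1,P2] Q2=[]
t=6-9: P3@Q0 runs 3, rem=3, quantum used, demote→Q1. Q0=[P4,P5] Q1=[P1,P2,P3] Q2=[]
t=9-12: P4@Q0 runs 3, rem=1, quantum used, demote→Q1. Q0=[P5] Q1=[P1,P2,P3,P4] Q2=[]
t=12-15: P5@Q0 runs 3, rem=6, quantum used, demote→Q1. Q0=[] Q1=[P1,P2,P3,P4,P5] Q2=[]
t=15-19: P1@Q1 runs 4, rem=2, quantum used, demote→Q2. Q0=[] Q1=[P2,P3,P4,P5] Q2=[P1]
t=19-23: P2@Q1 runs 4, rem=2, quantum used, demote→Q2. Q0=[] Q1=[P3,P4,P5] Q2=[P1,P2]
t=23-26: P3@Q1 runs 3, rem=0, completes. Q0=[] Q1=[P4,P5] Q2=[P1,P2]
t=26-27: P4@Q1 runs 1, rem=0, completes. Q0=[] Q1=[P5] Q2=[P1,P2]
t=27-31: P5@Q1 runs 4, rem=2, quantum used, demote→Q2. Q0=[] Q1=[] Q2=[P1,P2,P5]
t=31-33: P1@Q2 runs 2, rem=0, completes. Q0=[] Q1=[] Q2=[P2,P5]
t=33-35: P2@Q2 runs 2, rem=0, completes. Q0=[] Q1=[] Q2=[P5]
t=35-37: P5@Q2 runs 2, rem=0, completes. Q0=[] Q1=[] Q2=[]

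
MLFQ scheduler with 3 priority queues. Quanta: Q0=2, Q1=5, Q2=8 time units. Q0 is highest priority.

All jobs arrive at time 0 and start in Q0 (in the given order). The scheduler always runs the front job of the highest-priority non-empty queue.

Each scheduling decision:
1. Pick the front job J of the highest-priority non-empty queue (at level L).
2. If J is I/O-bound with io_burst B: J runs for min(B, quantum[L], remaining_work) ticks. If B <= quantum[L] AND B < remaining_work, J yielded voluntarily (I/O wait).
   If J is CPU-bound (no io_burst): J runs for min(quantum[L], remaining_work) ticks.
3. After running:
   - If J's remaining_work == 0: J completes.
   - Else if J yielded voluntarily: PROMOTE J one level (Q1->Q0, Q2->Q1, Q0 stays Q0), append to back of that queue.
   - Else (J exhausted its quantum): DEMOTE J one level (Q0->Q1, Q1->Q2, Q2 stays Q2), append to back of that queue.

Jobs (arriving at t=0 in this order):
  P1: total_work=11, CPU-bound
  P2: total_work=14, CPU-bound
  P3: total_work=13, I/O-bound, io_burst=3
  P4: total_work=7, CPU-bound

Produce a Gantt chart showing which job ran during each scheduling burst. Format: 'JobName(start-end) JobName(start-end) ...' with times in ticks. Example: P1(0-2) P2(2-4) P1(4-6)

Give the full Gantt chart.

t=0-2: P1@Q0 runs 2, rem=9, quantum used, demote→Q1. Q0=[P2,P3,P4] Q1=[P1] Q2=[]
t=2-4: P2@Q0 runs 2, rem=12, quantum used, demote→Q1. Q0=[P3,P4] Q1=[P1,P2] Q2=[]
t=4-6: P3@Q0 runs 2, rem=11, quantum used, demote→Q1. Q0=[P4] Q1=[P1,P2,P3] Q2=[]
t=6-8: P4@Q0 runs 2, rem=5, quantum used, demote→Q1. Q0=[] Q1=[P1,P2,P3,P4] Q2=[]
t=8-13: P1@Q1 runs 5, rem=4, quantum used, demote→Q2. Q0=[] Q1=[P2,P3,P4] Q2=[P1]
t=13-18: P2@Q1 runs 5, rem=7, quantum used, demote→Q2. Q0=[] Q1=[P3,P4] Q2=[P1,P2]
t=18-21: P3@Q1 runs 3, rem=8, I/O yield, promote→Q0. Q0=[P3] Q1=[P4] Q2=[P1,P2]
t=21-23: P3@Q0 runs 2, rem=6, quantum used, demote→Q1. Q0=[] Q1=[P4,P3] Q2=[P1,P2]
t=23-28: P4@Q1 runs 5, rem=0, completes. Q0=[] Q1=[P3] Q2=[P1,P2]
t=28-31: P3@Q1 runs 3, rem=3, I/O yield, promote→Q0. Q0=[P3] Q1=[] Q2=[P1,P2]
t=31-33: P3@Q0 runs 2, rem=1, quantum used, demote→Q1. Q0=[] Q1=[P3] Q2=[P1,P2]
t=33-34: P3@Q1 runs 1, rem=0, completes. Q0=[] Q1=[] Q2=[P1,P2]
t=34-38: P1@Q2 runs 4, rem=0, completes. Q0=[] Q1=[] Q2=[P2]
t=38-45: P2@Q2 runs 7, rem=0, completes. Q0=[] Q1=[] Q2=[]

Answer: P1(0-2) P2(2-4) P3(4-6) P4(6-8) P1(8-13) P2(13-18) P3(18-21) P3(21-23) P4(23-28) P3(28-31) P3(31-33) P3(33-34) P1(34-38) P2(38-45)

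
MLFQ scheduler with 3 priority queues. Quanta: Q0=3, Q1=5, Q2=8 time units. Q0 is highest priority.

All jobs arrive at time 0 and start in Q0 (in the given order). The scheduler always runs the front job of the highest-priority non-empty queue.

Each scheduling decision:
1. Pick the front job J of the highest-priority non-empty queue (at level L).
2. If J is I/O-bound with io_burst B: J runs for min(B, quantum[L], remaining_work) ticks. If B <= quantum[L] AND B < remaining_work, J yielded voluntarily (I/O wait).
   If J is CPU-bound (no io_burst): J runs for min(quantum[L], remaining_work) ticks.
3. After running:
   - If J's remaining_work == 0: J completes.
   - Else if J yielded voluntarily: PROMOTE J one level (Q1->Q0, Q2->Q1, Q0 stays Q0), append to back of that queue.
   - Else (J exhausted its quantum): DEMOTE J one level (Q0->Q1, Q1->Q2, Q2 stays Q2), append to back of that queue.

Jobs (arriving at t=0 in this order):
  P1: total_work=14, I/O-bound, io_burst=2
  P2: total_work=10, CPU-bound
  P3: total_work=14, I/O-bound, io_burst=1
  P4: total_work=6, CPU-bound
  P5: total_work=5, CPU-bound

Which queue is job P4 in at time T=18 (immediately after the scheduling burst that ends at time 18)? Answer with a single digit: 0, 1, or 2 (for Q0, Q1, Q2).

Answer: 1

Derivation:
t=0-2: P1@Q0 runs 2, rem=12, I/O yield, promote→Q0. Q0=[P2,P3,P4,P5,P1] Q1=[] Q2=[]
t=2-5: P2@Q0 runs 3, rem=7, quantum used, demote→Q1. Q0=[P3,P4,P5,P1] Q1=[P2] Q2=[]
t=5-6: P3@Q0 runs 1, rem=13, I/O yield, promote→Q0. Q0=[P4,P5,P1,P3] Q1=[P2] Q2=[]
t=6-9: P4@Q0 runs 3, rem=3, quantum used, demote→Q1. Q0=[P5,P1,P3] Q1=[P2,P4] Q2=[]
t=9-12: P5@Q0 runs 3, rem=2, quantum used, demote→Q1. Q0=[P1,P3] Q1=[P2,P4,P5] Q2=[]
t=12-14: P1@Q0 runs 2, rem=10, I/O yield, promote→Q0. Q0=[P3,P1] Q1=[P2,P4,P5] Q2=[]
t=14-15: P3@Q0 runs 1, rem=12, I/O yield, promote→Q0. Q0=[P1,P3] Q1=[P2,P4,P5] Q2=[]
t=15-17: P1@Q0 runs 2, rem=8, I/O yield, promote→Q0. Q0=[P3,P1] Q1=[P2,P4,P5] Q2=[]
t=17-18: P3@Q0 runs 1, rem=11, I/O yield, promote→Q0. Q0=[P1,P3] Q1=[P2,P4,P5] Q2=[]
t=18-20: P1@Q0 runs 2, rem=6, I/O yield, promote→Q0. Q0=[P3,P1] Q1=[P2,P4,P5] Q2=[]
t=20-21: P3@Q0 runs 1, rem=10, I/O yield, promote→Q0. Q0=[P1,P3] Q1=[P2,P4,P5] Q2=[]
t=21-23: P1@Q0 runs 2, rem=4, I/O yield, promote→Q0. Q0=[P3,P1] Q1=[P2,P4,P5] Q2=[]
t=23-24: P3@Q0 runs 1, rem=9, I/O yield, promote→Q0. Q0=[P1,P3] Q1=[P2,P4,P5] Q2=[]
t=24-26: P1@Q0 runs 2, rem=2, I/O yield, promote→Q0. Q0=[P3,P1] Q1=[P2,P4,P5] Q2=[]
t=26-27: P3@Q0 runs 1, rem=8, I/O yield, promote→Q0. Q0=[P1,P3] Q1=[P2,P4,P5] Q2=[]
t=27-29: P1@Q0 runs 2, rem=0, completes. Q0=[P3] Q1=[P2,P4,P5] Q2=[]
t=29-30: P3@Q0 runs 1, rem=7, I/O yield, promote→Q0. Q0=[P3] Q1=[P2,P4,P5] Q2=[]
t=30-31: P3@Q0 runs 1, rem=6, I/O yield, promote→Q0. Q0=[P3] Q1=[P2,P4,P5] Q2=[]
t=31-32: P3@Q0 runs 1, rem=5, I/O yield, promote→Q0. Q0=[P3] Q1=[P2,P4,P5] Q2=[]
t=32-33: P3@Q0 runs 1, rem=4, I/O yield, promote→Q0. Q0=[P3] Q1=[P2,P4,P5] Q2=[]
t=33-34: P3@Q0 runs 1, rem=3, I/O yield, promote→Q0. Q0=[P3] Q1=[P2,P4,P5] Q2=[]
t=34-35: P3@Q0 runs 1, rem=2, I/O yield, promote→Q0. Q0=[P3] Q1=[P2,P4,P5] Q2=[]
t=35-36: P3@Q0 runs 1, rem=1, I/O yield, promote→Q0. Q0=[P3] Q1=[P2,P4,P5] Q2=[]
t=36-37: P3@Q0 runs 1, rem=0, completes. Q0=[] Q1=[P2,P4,P5] Q2=[]
t=37-42: P2@Q1 runs 5, rem=2, quantum used, demote→Q2. Q0=[] Q1=[P4,P5] Q2=[P2]
t=42-45: P4@Q1 runs 3, rem=0, completes. Q0=[] Q1=[P5] Q2=[P2]
t=45-47: P5@Q1 runs 2, rem=0, completes. Q0=[] Q1=[] Q2=[P2]
t=47-49: P2@Q2 runs 2, rem=0, completes. Q0=[] Q1=[] Q2=[]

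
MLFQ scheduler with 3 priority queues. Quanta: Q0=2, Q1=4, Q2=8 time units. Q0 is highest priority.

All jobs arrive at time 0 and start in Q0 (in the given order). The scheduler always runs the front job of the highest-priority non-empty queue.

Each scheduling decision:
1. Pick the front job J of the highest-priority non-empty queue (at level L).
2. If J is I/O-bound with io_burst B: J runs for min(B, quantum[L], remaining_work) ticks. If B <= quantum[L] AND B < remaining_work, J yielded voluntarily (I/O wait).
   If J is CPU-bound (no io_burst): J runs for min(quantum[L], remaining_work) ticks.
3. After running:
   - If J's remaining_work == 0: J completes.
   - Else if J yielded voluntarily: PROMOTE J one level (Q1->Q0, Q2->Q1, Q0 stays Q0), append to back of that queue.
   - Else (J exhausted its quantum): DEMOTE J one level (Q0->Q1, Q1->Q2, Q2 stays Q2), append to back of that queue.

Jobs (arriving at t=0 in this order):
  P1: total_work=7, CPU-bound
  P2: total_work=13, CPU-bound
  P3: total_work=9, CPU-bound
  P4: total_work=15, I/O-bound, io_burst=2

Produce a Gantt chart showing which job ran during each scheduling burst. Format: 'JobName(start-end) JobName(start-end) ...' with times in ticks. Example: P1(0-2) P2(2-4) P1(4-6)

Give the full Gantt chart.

Answer: P1(0-2) P2(2-4) P3(4-6) P4(6-8) P4(8-10) P4(10-12) P4(12-14) P4(14-16) P4(16-18) P4(18-20) P4(20-21) P1(21-25) P2(25-29) P3(29-33) P1(33-34) P2(34-41) P3(41-44)

Derivation:
t=0-2: P1@Q0 runs 2, rem=5, quantum used, demote→Q1. Q0=[P2,P3,P4] Q1=[P1] Q2=[]
t=2-4: P2@Q0 runs 2, rem=11, quantum used, demote→Q1. Q0=[P3,P4] Q1=[P1,P2] Q2=[]
t=4-6: P3@Q0 runs 2, rem=7, quantum used, demote→Q1. Q0=[P4] Q1=[P1,P2,P3] Q2=[]
t=6-8: P4@Q0 runs 2, rem=13, I/O yield, promote→Q0. Q0=[P4] Q1=[P1,P2,P3] Q2=[]
t=8-10: P4@Q0 runs 2, rem=11, I/O yield, promote→Q0. Q0=[P4] Q1=[P1,P2,P3] Q2=[]
t=10-12: P4@Q0 runs 2, rem=9, I/O yield, promote→Q0. Q0=[P4] Q1=[P1,P2,P3] Q2=[]
t=12-14: P4@Q0 runs 2, rem=7, I/O yield, promote→Q0. Q0=[P4] Q1=[P1,P2,P3] Q2=[]
t=14-16: P4@Q0 runs 2, rem=5, I/O yield, promote→Q0. Q0=[P4] Q1=[P1,P2,P3] Q2=[]
t=16-18: P4@Q0 runs 2, rem=3, I/O yield, promote→Q0. Q0=[P4] Q1=[P1,P2,P3] Q2=[]
t=18-20: P4@Q0 runs 2, rem=1, I/O yield, promote→Q0. Q0=[P4] Q1=[P1,P2,P3] Q2=[]
t=20-21: P4@Q0 runs 1, rem=0, completes. Q0=[] Q1=[P1,P2,P3] Q2=[]
t=21-25: P1@Q1 runs 4, rem=1, quantum used, demote→Q2. Q0=[] Q1=[P2,P3] Q2=[P1]
t=25-29: P2@Q1 runs 4, rem=7, quantum used, demote→Q2. Q0=[] Q1=[P3] Q2=[P1,P2]
t=29-33: P3@Q1 runs 4, rem=3, quantum used, demote→Q2. Q0=[] Q1=[] Q2=[P1,P2,P3]
t=33-34: P1@Q2 runs 1, rem=0, completes. Q0=[] Q1=[] Q2=[P2,P3]
t=34-41: P2@Q2 runs 7, rem=0, completes. Q0=[] Q1=[] Q2=[P3]
t=41-44: P3@Q2 runs 3, rem=0, completes. Q0=[] Q1=[] Q2=[]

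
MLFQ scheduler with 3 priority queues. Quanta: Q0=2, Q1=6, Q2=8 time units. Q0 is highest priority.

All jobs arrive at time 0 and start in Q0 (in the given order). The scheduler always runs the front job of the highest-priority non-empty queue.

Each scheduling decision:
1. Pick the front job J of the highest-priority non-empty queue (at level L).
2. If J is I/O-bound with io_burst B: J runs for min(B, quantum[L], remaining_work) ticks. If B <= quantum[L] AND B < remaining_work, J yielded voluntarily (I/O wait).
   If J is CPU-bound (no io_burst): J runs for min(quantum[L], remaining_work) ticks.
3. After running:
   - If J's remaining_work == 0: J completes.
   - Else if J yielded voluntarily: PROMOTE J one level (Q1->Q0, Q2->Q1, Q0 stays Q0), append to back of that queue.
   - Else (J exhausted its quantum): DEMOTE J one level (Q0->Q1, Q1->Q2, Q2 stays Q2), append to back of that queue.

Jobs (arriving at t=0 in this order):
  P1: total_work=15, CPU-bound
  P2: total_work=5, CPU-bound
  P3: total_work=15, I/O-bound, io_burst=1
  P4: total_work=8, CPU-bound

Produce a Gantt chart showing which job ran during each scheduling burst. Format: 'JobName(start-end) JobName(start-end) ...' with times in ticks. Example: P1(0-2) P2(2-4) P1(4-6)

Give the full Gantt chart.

Answer: P1(0-2) P2(2-4) P3(4-5) P4(5-7) P3(7-8) P3(8-9) P3(9-10) P3(10-11) P3(11-12) P3(12-13) P3(13-14) P3(14-15) P3(15-16) P3(16-17) P3(17-18) P3(18-19) P3(19-20) P3(20-21) P1(21-27) P2(27-30) P4(30-36) P1(36-43)

Derivation:
t=0-2: P1@Q0 runs 2, rem=13, quantum used, demote→Q1. Q0=[P2,P3,P4] Q1=[P1] Q2=[]
t=2-4: P2@Q0 runs 2, rem=3, quantum used, demote→Q1. Q0=[P3,P4] Q1=[P1,P2] Q2=[]
t=4-5: P3@Q0 runs 1, rem=14, I/O yield, promote→Q0. Q0=[P4,P3] Q1=[P1,P2] Q2=[]
t=5-7: P4@Q0 runs 2, rem=6, quantum used, demote→Q1. Q0=[P3] Q1=[P1,P2,P4] Q2=[]
t=7-8: P3@Q0 runs 1, rem=13, I/O yield, promote→Q0. Q0=[P3] Q1=[P1,P2,P4] Q2=[]
t=8-9: P3@Q0 runs 1, rem=12, I/O yield, promote→Q0. Q0=[P3] Q1=[P1,P2,P4] Q2=[]
t=9-10: P3@Q0 runs 1, rem=11, I/O yield, promote→Q0. Q0=[P3] Q1=[P1,P2,P4] Q2=[]
t=10-11: P3@Q0 runs 1, rem=10, I/O yield, promote→Q0. Q0=[P3] Q1=[P1,P2,P4] Q2=[]
t=11-12: P3@Q0 runs 1, rem=9, I/O yield, promote→Q0. Q0=[P3] Q1=[P1,P2,P4] Q2=[]
t=12-13: P3@Q0 runs 1, rem=8, I/O yield, promote→Q0. Q0=[P3] Q1=[P1,P2,P4] Q2=[]
t=13-14: P3@Q0 runs 1, rem=7, I/O yield, promote→Q0. Q0=[P3] Q1=[P1,P2,P4] Q2=[]
t=14-15: P3@Q0 runs 1, rem=6, I/O yield, promote→Q0. Q0=[P3] Q1=[P1,P2,P4] Q2=[]
t=15-16: P3@Q0 runs 1, rem=5, I/O yield, promote→Q0. Q0=[P3] Q1=[P1,P2,P4] Q2=[]
t=16-17: P3@Q0 runs 1, rem=4, I/O yield, promote→Q0. Q0=[P3] Q1=[P1,P2,P4] Q2=[]
t=17-18: P3@Q0 runs 1, rem=3, I/O yield, promote→Q0. Q0=[P3] Q1=[P1,P2,P4] Q2=[]
t=18-19: P3@Q0 runs 1, rem=2, I/O yield, promote→Q0. Q0=[P3] Q1=[P1,P2,P4] Q2=[]
t=19-20: P3@Q0 runs 1, rem=1, I/O yield, promote→Q0. Q0=[P3] Q1=[P1,P2,P4] Q2=[]
t=20-21: P3@Q0 runs 1, rem=0, completes. Q0=[] Q1=[P1,P2,P4] Q2=[]
t=21-27: P1@Q1 runs 6, rem=7, quantum used, demote→Q2. Q0=[] Q1=[P2,P4] Q2=[P1]
t=27-30: P2@Q1 runs 3, rem=0, completes. Q0=[] Q1=[P4] Q2=[P1]
t=30-36: P4@Q1 runs 6, rem=0, completes. Q0=[] Q1=[] Q2=[P1]
t=36-43: P1@Q2 runs 7, rem=0, completes. Q0=[] Q1=[] Q2=[]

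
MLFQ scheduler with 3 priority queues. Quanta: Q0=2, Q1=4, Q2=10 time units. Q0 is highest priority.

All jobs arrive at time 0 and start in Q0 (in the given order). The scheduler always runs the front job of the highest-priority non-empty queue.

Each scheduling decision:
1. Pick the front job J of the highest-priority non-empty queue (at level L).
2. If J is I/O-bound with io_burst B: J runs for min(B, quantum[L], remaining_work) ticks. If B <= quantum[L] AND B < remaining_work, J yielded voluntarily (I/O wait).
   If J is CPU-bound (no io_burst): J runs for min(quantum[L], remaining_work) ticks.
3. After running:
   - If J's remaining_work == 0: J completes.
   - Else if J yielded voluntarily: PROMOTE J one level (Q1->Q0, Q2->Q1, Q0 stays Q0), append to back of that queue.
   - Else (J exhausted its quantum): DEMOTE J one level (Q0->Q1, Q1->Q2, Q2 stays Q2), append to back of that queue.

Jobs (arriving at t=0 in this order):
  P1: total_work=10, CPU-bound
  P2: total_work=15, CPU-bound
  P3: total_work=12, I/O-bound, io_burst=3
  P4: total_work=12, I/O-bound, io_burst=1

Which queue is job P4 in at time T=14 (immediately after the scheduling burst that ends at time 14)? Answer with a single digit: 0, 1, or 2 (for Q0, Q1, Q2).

Answer: 0

Derivation:
t=0-2: P1@Q0 runs 2, rem=8, quantum used, demote→Q1. Q0=[P2,P3,P4] Q1=[P1] Q2=[]
t=2-4: P2@Q0 runs 2, rem=13, quantum used, demote→Q1. Q0=[P3,P4] Q1=[P1,P2] Q2=[]
t=4-6: P3@Q0 runs 2, rem=10, quantum used, demote→Q1. Q0=[P4] Q1=[P1,P2,P3] Q2=[]
t=6-7: P4@Q0 runs 1, rem=11, I/O yield, promote→Q0. Q0=[P4] Q1=[P1,P2,P3] Q2=[]
t=7-8: P4@Q0 runs 1, rem=10, I/O yield, promote→Q0. Q0=[P4] Q1=[P1,P2,P3] Q2=[]
t=8-9: P4@Q0 runs 1, rem=9, I/O yield, promote→Q0. Q0=[P4] Q1=[P1,P2,P3] Q2=[]
t=9-10: P4@Q0 runs 1, rem=8, I/O yield, promote→Q0. Q0=[P4] Q1=[P1,P2,P3] Q2=[]
t=10-11: P4@Q0 runs 1, rem=7, I/O yield, promote→Q0. Q0=[P4] Q1=[P1,P2,P3] Q2=[]
t=11-12: P4@Q0 runs 1, rem=6, I/O yield, promote→Q0. Q0=[P4] Q1=[P1,P2,P3] Q2=[]
t=12-13: P4@Q0 runs 1, rem=5, I/O yield, promote→Q0. Q0=[P4] Q1=[P1,P2,P3] Q2=[]
t=13-14: P4@Q0 runs 1, rem=4, I/O yield, promote→Q0. Q0=[P4] Q1=[P1,P2,P3] Q2=[]
t=14-15: P4@Q0 runs 1, rem=3, I/O yield, promote→Q0. Q0=[P4] Q1=[P1,P2,P3] Q2=[]
t=15-16: P4@Q0 runs 1, rem=2, I/O yield, promote→Q0. Q0=[P4] Q1=[P1,P2,P3] Q2=[]
t=16-17: P4@Q0 runs 1, rem=1, I/O yield, promote→Q0. Q0=[P4] Q1=[P1,P2,P3] Q2=[]
t=17-18: P4@Q0 runs 1, rem=0, completes. Q0=[] Q1=[P1,P2,P3] Q2=[]
t=18-22: P1@Q1 runs 4, rem=4, quantum used, demote→Q2. Q0=[] Q1=[P2,P3] Q2=[P1]
t=22-26: P2@Q1 runs 4, rem=9, quantum used, demote→Q2. Q0=[] Q1=[P3] Q2=[P1,P2]
t=26-29: P3@Q1 runs 3, rem=7, I/O yield, promote→Q0. Q0=[P3] Q1=[] Q2=[P1,P2]
t=29-31: P3@Q0 runs 2, rem=5, quantum used, demote→Q1. Q0=[] Q1=[P3] Q2=[P1,P2]
t=31-34: P3@Q1 runs 3, rem=2, I/O yield, promote→Q0. Q0=[P3] Q1=[] Q2=[P1,P2]
t=34-36: P3@Q0 runs 2, rem=0, completes. Q0=[] Q1=[] Q2=[P1,P2]
t=36-40: P1@Q2 runs 4, rem=0, completes. Q0=[] Q1=[] Q2=[P2]
t=40-49: P2@Q2 runs 9, rem=0, completes. Q0=[] Q1=[] Q2=[]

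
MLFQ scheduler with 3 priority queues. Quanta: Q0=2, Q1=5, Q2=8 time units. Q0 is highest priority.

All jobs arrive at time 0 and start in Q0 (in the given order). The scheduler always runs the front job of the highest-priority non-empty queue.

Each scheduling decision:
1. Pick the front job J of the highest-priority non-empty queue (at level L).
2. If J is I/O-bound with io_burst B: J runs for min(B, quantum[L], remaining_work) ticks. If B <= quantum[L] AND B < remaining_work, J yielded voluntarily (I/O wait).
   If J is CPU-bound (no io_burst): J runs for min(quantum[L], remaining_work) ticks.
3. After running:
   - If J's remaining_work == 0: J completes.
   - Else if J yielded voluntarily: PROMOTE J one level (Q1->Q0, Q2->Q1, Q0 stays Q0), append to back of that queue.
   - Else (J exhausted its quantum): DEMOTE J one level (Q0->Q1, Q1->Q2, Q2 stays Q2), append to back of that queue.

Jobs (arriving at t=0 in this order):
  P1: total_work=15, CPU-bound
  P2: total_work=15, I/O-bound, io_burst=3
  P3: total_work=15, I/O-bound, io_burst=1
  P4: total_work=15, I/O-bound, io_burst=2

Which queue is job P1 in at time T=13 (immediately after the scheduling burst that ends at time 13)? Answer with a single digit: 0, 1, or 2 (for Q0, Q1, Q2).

t=0-2: P1@Q0 runs 2, rem=13, quantum used, demote→Q1. Q0=[P2,P3,P4] Q1=[P1] Q2=[]
t=2-4: P2@Q0 runs 2, rem=13, quantum used, demote→Q1. Q0=[P3,P4] Q1=[P1,P2] Q2=[]
t=4-5: P3@Q0 runs 1, rem=14, I/O yield, promote→Q0. Q0=[P4,P3] Q1=[P1,P2] Q2=[]
t=5-7: P4@Q0 runs 2, rem=13, I/O yield, promote→Q0. Q0=[P3,P4] Q1=[P1,P2] Q2=[]
t=7-8: P3@Q0 runs 1, rem=13, I/O yield, promote→Q0. Q0=[P4,P3] Q1=[P1,P2] Q2=[]
t=8-10: P4@Q0 runs 2, rem=11, I/O yield, promote→Q0. Q0=[P3,P4] Q1=[P1,P2] Q2=[]
t=10-11: P3@Q0 runs 1, rem=12, I/O yield, promote→Q0. Q0=[P4,P3] Q1=[P1,P2] Q2=[]
t=11-13: P4@Q0 runs 2, rem=9, I/O yield, promote→Q0. Q0=[P3,P4] Q1=[P1,P2] Q2=[]
t=13-14: P3@Q0 runs 1, rem=11, I/O yield, promote→Q0. Q0=[P4,P3] Q1=[P1,P2] Q2=[]
t=14-16: P4@Q0 runs 2, rem=7, I/O yield, promote→Q0. Q0=[P3,P4] Q1=[P1,P2] Q2=[]
t=16-17: P3@Q0 runs 1, rem=10, I/O yield, promote→Q0. Q0=[P4,P3] Q1=[P1,P2] Q2=[]
t=17-19: P4@Q0 runs 2, rem=5, I/O yield, promote→Q0. Q0=[P3,P4] Q1=[P1,P2] Q2=[]
t=19-20: P3@Q0 runs 1, rem=9, I/O yield, promote→Q0. Q0=[P4,P3] Q1=[P1,P2] Q2=[]
t=20-22: P4@Q0 runs 2, rem=3, I/O yield, promote→Q0. Q0=[P3,P4] Q1=[P1,P2] Q2=[]
t=22-23: P3@Q0 runs 1, rem=8, I/O yield, promote→Q0. Q0=[P4,P3] Q1=[P1,P2] Q2=[]
t=23-25: P4@Q0 runs 2, rem=1, I/O yield, promote→Q0. Q0=[P3,P4] Q1=[P1,P2] Q2=[]
t=25-26: P3@Q0 runs 1, rem=7, I/O yield, promote→Q0. Q0=[P4,P3] Q1=[P1,P2] Q2=[]
t=26-27: P4@Q0 runs 1, rem=0, completes. Q0=[P3] Q1=[P1,P2] Q2=[]
t=27-28: P3@Q0 runs 1, rem=6, I/O yield, promote→Q0. Q0=[P3] Q1=[P1,P2] Q2=[]
t=28-29: P3@Q0 runs 1, rem=5, I/O yield, promote→Q0. Q0=[P3] Q1=[P1,P2] Q2=[]
t=29-30: P3@Q0 runs 1, rem=4, I/O yield, promote→Q0. Q0=[P3] Q1=[P1,P2] Q2=[]
t=30-31: P3@Q0 runs 1, rem=3, I/O yield, promote→Q0. Q0=[P3] Q1=[P1,P2] Q2=[]
t=31-32: P3@Q0 runs 1, rem=2, I/O yield, promote→Q0. Q0=[P3] Q1=[P1,P2] Q2=[]
t=32-33: P3@Q0 runs 1, rem=1, I/O yield, promote→Q0. Q0=[P3] Q1=[P1,P2] Q2=[]
t=33-34: P3@Q0 runs 1, rem=0, completes. Q0=[] Q1=[P1,P2] Q2=[]
t=34-39: P1@Q1 runs 5, rem=8, quantum used, demote→Q2. Q0=[] Q1=[P2] Q2=[P1]
t=39-42: P2@Q1 runs 3, rem=10, I/O yield, promote→Q0. Q0=[P2] Q1=[] Q2=[P1]
t=42-44: P2@Q0 runs 2, rem=8, quantum used, demote→Q1. Q0=[] Q1=[P2] Q2=[P1]
t=44-47: P2@Q1 runs 3, rem=5, I/O yield, promote→Q0. Q0=[P2] Q1=[] Q2=[P1]
t=47-49: P2@Q0 runs 2, rem=3, quantum used, demote→Q1. Q0=[] Q1=[P2] Q2=[P1]
t=49-52: P2@Q1 runs 3, rem=0, completes. Q0=[] Q1=[] Q2=[P1]
t=52-60: P1@Q2 runs 8, rem=0, completes. Q0=[] Q1=[] Q2=[]

Answer: 1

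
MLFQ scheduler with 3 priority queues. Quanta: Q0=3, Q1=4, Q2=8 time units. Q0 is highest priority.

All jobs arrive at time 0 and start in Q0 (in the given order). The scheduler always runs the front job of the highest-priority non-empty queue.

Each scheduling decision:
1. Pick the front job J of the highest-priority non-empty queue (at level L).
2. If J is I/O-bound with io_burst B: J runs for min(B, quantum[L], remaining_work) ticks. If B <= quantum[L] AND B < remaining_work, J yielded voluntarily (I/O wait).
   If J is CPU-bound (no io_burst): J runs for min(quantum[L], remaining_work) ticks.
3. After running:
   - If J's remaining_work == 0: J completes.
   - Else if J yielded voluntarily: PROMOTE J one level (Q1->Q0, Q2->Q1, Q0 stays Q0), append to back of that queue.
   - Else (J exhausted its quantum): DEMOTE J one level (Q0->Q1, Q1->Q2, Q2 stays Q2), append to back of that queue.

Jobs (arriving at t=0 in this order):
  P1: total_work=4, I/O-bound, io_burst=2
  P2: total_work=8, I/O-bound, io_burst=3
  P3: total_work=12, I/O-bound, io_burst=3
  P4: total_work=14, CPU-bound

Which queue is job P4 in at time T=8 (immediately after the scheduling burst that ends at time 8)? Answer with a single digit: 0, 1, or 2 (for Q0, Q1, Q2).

Answer: 0

Derivation:
t=0-2: P1@Q0 runs 2, rem=2, I/O yield, promote→Q0. Q0=[P2,P3,P4,P1] Q1=[] Q2=[]
t=2-5: P2@Q0 runs 3, rem=5, I/O yield, promote→Q0. Q0=[P3,P4,P1,P2] Q1=[] Q2=[]
t=5-8: P3@Q0 runs 3, rem=9, I/O yield, promote→Q0. Q0=[P4,P1,P2,P3] Q1=[] Q2=[]
t=8-11: P4@Q0 runs 3, rem=11, quantum used, demote→Q1. Q0=[P1,P2,P3] Q1=[P4] Q2=[]
t=11-13: P1@Q0 runs 2, rem=0, completes. Q0=[P2,P3] Q1=[P4] Q2=[]
t=13-16: P2@Q0 runs 3, rem=2, I/O yield, promote→Q0. Q0=[P3,P2] Q1=[P4] Q2=[]
t=16-19: P3@Q0 runs 3, rem=6, I/O yield, promote→Q0. Q0=[P2,P3] Q1=[P4] Q2=[]
t=19-21: P2@Q0 runs 2, rem=0, completes. Q0=[P3] Q1=[P4] Q2=[]
t=21-24: P3@Q0 runs 3, rem=3, I/O yield, promote→Q0. Q0=[P3] Q1=[P4] Q2=[]
t=24-27: P3@Q0 runs 3, rem=0, completes. Q0=[] Q1=[P4] Q2=[]
t=27-31: P4@Q1 runs 4, rem=7, quantum used, demote→Q2. Q0=[] Q1=[] Q2=[P4]
t=31-38: P4@Q2 runs 7, rem=0, completes. Q0=[] Q1=[] Q2=[]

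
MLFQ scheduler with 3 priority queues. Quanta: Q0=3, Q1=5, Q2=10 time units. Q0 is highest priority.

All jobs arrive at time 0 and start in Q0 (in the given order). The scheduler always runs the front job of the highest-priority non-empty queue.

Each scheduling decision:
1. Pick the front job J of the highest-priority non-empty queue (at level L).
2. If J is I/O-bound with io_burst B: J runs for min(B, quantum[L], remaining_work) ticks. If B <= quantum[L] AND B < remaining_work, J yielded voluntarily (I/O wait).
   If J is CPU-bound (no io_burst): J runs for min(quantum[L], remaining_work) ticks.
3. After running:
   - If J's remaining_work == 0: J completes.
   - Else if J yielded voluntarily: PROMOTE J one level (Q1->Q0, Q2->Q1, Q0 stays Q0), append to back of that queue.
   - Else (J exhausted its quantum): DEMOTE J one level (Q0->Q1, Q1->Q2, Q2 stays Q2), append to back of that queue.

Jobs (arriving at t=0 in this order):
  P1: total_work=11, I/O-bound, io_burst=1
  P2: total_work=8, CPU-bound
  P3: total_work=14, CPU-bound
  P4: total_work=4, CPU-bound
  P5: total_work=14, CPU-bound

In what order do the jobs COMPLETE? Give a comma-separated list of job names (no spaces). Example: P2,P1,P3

t=0-1: P1@Q0 runs 1, rem=10, I/O yield, promote→Q0. Q0=[P2,P3,P4,P5,P1] Q1=[] Q2=[]
t=1-4: P2@Q0 runs 3, rem=5, quantum used, demote→Q1. Q0=[P3,P4,P5,P1] Q1=[P2] Q2=[]
t=4-7: P3@Q0 runs 3, rem=11, quantum used, demote→Q1. Q0=[P4,P5,P1] Q1=[P2,P3] Q2=[]
t=7-10: P4@Q0 runs 3, rem=1, quantum used, demote→Q1. Q0=[P5,P1] Q1=[P2,P3,P4] Q2=[]
t=10-13: P5@Q0 runs 3, rem=11, quantum used, demote→Q1. Q0=[P1] Q1=[P2,P3,P4,P5] Q2=[]
t=13-14: P1@Q0 runs 1, rem=9, I/O yield, promote→Q0. Q0=[P1] Q1=[P2,P3,P4,P5] Q2=[]
t=14-15: P1@Q0 runs 1, rem=8, I/O yield, promote→Q0. Q0=[P1] Q1=[P2,P3,P4,P5] Q2=[]
t=15-16: P1@Q0 runs 1, rem=7, I/O yield, promote→Q0. Q0=[P1] Q1=[P2,P3,P4,P5] Q2=[]
t=16-17: P1@Q0 runs 1, rem=6, I/O yield, promote→Q0. Q0=[P1] Q1=[P2,P3,P4,P5] Q2=[]
t=17-18: P1@Q0 runs 1, rem=5, I/O yield, promote→Q0. Q0=[P1] Q1=[P2,P3,P4,P5] Q2=[]
t=18-19: P1@Q0 runs 1, rem=4, I/O yield, promote→Q0. Q0=[P1] Q1=[P2,P3,P4,P5] Q2=[]
t=19-20: P1@Q0 runs 1, rem=3, I/O yield, promote→Q0. Q0=[P1] Q1=[P2,P3,P4,P5] Q2=[]
t=20-21: P1@Q0 runs 1, rem=2, I/O yield, promote→Q0. Q0=[P1] Q1=[P2,P3,P4,P5] Q2=[]
t=21-22: P1@Q0 runs 1, rem=1, I/O yield, promote→Q0. Q0=[P1] Q1=[P2,P3,P4,P5] Q2=[]
t=22-23: P1@Q0 runs 1, rem=0, completes. Q0=[] Q1=[P2,P3,P4,P5] Q2=[]
t=23-28: P2@Q1 runs 5, rem=0, completes. Q0=[] Q1=[P3,P4,P5] Q2=[]
t=28-33: P3@Q1 runs 5, rem=6, quantum used, demote→Q2. Q0=[] Q1=[P4,P5] Q2=[P3]
t=33-34: P4@Q1 runs 1, rem=0, completes. Q0=[] Q1=[P5] Q2=[P3]
t=34-39: P5@Q1 runs 5, rem=6, quantum used, demote→Q2. Q0=[] Q1=[] Q2=[P3,P5]
t=39-45: P3@Q2 runs 6, rem=0, completes. Q0=[] Q1=[] Q2=[P5]
t=45-51: P5@Q2 runs 6, rem=0, completes. Q0=[] Q1=[] Q2=[]

Answer: P1,P2,P4,P3,P5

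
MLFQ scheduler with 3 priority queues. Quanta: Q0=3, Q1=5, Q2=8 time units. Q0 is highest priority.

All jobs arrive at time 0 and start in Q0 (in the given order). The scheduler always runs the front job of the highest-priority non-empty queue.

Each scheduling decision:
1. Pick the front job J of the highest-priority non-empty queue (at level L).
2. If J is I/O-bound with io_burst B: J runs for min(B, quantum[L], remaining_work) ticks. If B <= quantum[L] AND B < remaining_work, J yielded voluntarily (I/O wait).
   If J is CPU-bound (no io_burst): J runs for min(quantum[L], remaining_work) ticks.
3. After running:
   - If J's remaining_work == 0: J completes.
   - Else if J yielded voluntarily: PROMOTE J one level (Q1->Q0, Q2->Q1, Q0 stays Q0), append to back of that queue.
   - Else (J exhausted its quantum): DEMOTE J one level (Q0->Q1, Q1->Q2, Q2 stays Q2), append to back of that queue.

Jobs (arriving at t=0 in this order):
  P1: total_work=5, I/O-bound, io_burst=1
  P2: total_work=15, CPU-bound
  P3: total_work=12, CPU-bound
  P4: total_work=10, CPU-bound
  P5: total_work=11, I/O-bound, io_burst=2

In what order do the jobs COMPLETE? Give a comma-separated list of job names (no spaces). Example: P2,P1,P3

Answer: P1,P5,P2,P3,P4

Derivation:
t=0-1: P1@Q0 runs 1, rem=4, I/O yield, promote→Q0. Q0=[P2,P3,P4,P5,P1] Q1=[] Q2=[]
t=1-4: P2@Q0 runs 3, rem=12, quantum used, demote→Q1. Q0=[P3,P4,P5,P1] Q1=[P2] Q2=[]
t=4-7: P3@Q0 runs 3, rem=9, quantum used, demote→Q1. Q0=[P4,P5,P1] Q1=[P2,P3] Q2=[]
t=7-10: P4@Q0 runs 3, rem=7, quantum used, demote→Q1. Q0=[P5,P1] Q1=[P2,P3,P4] Q2=[]
t=10-12: P5@Q0 runs 2, rem=9, I/O yield, promote→Q0. Q0=[P1,P5] Q1=[P2,P3,P4] Q2=[]
t=12-13: P1@Q0 runs 1, rem=3, I/O yield, promote→Q0. Q0=[P5,P1] Q1=[P2,P3,P4] Q2=[]
t=13-15: P5@Q0 runs 2, rem=7, I/O yield, promote→Q0. Q0=[P1,P5] Q1=[P2,P3,P4] Q2=[]
t=15-16: P1@Q0 runs 1, rem=2, I/O yield, promote→Q0. Q0=[P5,P1] Q1=[P2,P3,P4] Q2=[]
t=16-18: P5@Q0 runs 2, rem=5, I/O yield, promote→Q0. Q0=[P1,P5] Q1=[P2,P3,P4] Q2=[]
t=18-19: P1@Q0 runs 1, rem=1, I/O yield, promote→Q0. Q0=[P5,P1] Q1=[P2,P3,P4] Q2=[]
t=19-21: P5@Q0 runs 2, rem=3, I/O yield, promote→Q0. Q0=[P1,P5] Q1=[P2,P3,P4] Q2=[]
t=21-22: P1@Q0 runs 1, rem=0, completes. Q0=[P5] Q1=[P2,P3,P4] Q2=[]
t=22-24: P5@Q0 runs 2, rem=1, I/O yield, promote→Q0. Q0=[P5] Q1=[P2,P3,P4] Q2=[]
t=24-25: P5@Q0 runs 1, rem=0, completes. Q0=[] Q1=[P2,P3,P4] Q2=[]
t=25-30: P2@Q1 runs 5, rem=7, quantum used, demote→Q2. Q0=[] Q1=[P3,P4] Q2=[P2]
t=30-35: P3@Q1 runs 5, rem=4, quantum used, demote→Q2. Q0=[] Q1=[P4] Q2=[P2,P3]
t=35-40: P4@Q1 runs 5, rem=2, quantum used, demote→Q2. Q0=[] Q1=[] Q2=[P2,P3,P4]
t=40-47: P2@Q2 runs 7, rem=0, completes. Q0=[] Q1=[] Q2=[P3,P4]
t=47-51: P3@Q2 runs 4, rem=0, completes. Q0=[] Q1=[] Q2=[P4]
t=51-53: P4@Q2 runs 2, rem=0, completes. Q0=[] Q1=[] Q2=[]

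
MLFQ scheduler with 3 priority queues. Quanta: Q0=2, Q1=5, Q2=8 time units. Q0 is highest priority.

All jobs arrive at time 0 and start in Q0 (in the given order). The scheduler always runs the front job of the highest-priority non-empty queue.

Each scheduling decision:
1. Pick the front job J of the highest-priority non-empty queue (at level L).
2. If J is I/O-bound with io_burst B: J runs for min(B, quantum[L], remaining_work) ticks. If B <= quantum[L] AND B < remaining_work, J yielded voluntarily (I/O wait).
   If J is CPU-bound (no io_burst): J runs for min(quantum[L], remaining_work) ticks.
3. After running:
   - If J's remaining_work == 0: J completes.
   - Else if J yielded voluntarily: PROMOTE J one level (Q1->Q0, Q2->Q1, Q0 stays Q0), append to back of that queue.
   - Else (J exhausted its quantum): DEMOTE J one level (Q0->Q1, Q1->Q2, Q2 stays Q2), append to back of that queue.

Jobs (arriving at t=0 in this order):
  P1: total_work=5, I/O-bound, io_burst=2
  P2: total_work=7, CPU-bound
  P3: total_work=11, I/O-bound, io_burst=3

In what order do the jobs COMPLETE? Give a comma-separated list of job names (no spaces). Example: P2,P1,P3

Answer: P1,P2,P3

Derivation:
t=0-2: P1@Q0 runs 2, rem=3, I/O yield, promote→Q0. Q0=[P2,P3,P1] Q1=[] Q2=[]
t=2-4: P2@Q0 runs 2, rem=5, quantum used, demote→Q1. Q0=[P3,P1] Q1=[P2] Q2=[]
t=4-6: P3@Q0 runs 2, rem=9, quantum used, demote→Q1. Q0=[P1] Q1=[P2,P3] Q2=[]
t=6-8: P1@Q0 runs 2, rem=1, I/O yield, promote→Q0. Q0=[P1] Q1=[P2,P3] Q2=[]
t=8-9: P1@Q0 runs 1, rem=0, completes. Q0=[] Q1=[P2,P3] Q2=[]
t=9-14: P2@Q1 runs 5, rem=0, completes. Q0=[] Q1=[P3] Q2=[]
t=14-17: P3@Q1 runs 3, rem=6, I/O yield, promote→Q0. Q0=[P3] Q1=[] Q2=[]
t=17-19: P3@Q0 runs 2, rem=4, quantum used, demote→Q1. Q0=[] Q1=[P3] Q2=[]
t=19-22: P3@Q1 runs 3, rem=1, I/O yield, promote→Q0. Q0=[P3] Q1=[] Q2=[]
t=22-23: P3@Q0 runs 1, rem=0, completes. Q0=[] Q1=[] Q2=[]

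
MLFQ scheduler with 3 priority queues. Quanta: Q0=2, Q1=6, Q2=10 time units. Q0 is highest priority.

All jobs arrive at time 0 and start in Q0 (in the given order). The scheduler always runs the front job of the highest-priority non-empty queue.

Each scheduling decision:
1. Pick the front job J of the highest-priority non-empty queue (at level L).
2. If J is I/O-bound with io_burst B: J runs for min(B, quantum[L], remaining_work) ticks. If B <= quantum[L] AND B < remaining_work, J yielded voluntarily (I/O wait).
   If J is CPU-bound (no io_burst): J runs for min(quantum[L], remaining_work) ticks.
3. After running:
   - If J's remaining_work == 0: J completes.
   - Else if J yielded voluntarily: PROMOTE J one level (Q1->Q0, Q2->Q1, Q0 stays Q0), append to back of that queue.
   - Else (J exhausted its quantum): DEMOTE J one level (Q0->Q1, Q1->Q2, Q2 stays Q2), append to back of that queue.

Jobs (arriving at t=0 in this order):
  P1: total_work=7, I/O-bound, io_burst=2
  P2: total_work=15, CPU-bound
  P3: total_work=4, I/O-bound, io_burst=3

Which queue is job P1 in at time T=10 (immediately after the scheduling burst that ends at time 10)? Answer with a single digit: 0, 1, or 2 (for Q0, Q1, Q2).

t=0-2: P1@Q0 runs 2, rem=5, I/O yield, promote→Q0. Q0=[P2,P3,P1] Q1=[] Q2=[]
t=2-4: P2@Q0 runs 2, rem=13, quantum used, demote→Q1. Q0=[P3,P1] Q1=[P2] Q2=[]
t=4-6: P3@Q0 runs 2, rem=2, quantum used, demote→Q1. Q0=[P1] Q1=[P2,P3] Q2=[]
t=6-8: P1@Q0 runs 2, rem=3, I/O yield, promote→Q0. Q0=[P1] Q1=[P2,P3] Q2=[]
t=8-10: P1@Q0 runs 2, rem=1, I/O yield, promote→Q0. Q0=[P1] Q1=[P2,P3] Q2=[]
t=10-11: P1@Q0 runs 1, rem=0, completes. Q0=[] Q1=[P2,P3] Q2=[]
t=11-17: P2@Q1 runs 6, rem=7, quantum used, demote→Q2. Q0=[] Q1=[P3] Q2=[P2]
t=17-19: P3@Q1 runs 2, rem=0, completes. Q0=[] Q1=[] Q2=[P2]
t=19-26: P2@Q2 runs 7, rem=0, completes. Q0=[] Q1=[] Q2=[]

Answer: 0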